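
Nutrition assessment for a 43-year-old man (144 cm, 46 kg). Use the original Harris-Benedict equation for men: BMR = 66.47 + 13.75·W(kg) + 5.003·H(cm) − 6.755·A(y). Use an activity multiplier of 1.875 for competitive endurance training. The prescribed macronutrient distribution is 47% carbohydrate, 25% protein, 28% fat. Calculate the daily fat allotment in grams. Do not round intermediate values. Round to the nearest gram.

66 g/day

Harris-Benedict: BMR = 66.47 + 13.75(46) + 5.003(144) − 6.755(43) = 1128.937 kcal/day.
TEE = 1128.937 × 1.875 = 2116.7569 kcal/day.
Fat energy = 28% × 2116.7569 = 592.6919 kcal.
Fat = 592.6919 ÷ 9 kcal/g = 65.8547 g.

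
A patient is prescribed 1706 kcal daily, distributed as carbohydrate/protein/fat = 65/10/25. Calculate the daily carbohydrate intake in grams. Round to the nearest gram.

277 g/day

Carbohydrate energy = 65% × 1706 = 1108.9 kcal.
At 4 kcal/g: 1108.9 ÷ 4 = 277.225 g.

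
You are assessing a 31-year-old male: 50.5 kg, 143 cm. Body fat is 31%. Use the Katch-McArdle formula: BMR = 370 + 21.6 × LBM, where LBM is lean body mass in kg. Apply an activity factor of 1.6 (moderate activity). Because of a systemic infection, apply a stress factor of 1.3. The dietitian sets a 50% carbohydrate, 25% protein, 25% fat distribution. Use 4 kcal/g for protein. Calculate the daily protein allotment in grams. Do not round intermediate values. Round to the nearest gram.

LBM = 50.5 × (1 − 0.31) = 34.845 kg. Katch-McArdle: BMR = 370 + 21.6 × 34.845 = 1122.652 kcal/day.
TEE = 1122.652 × 1.6 = 1796.2432 kcal/day.
With stress factor 1.3: 1796.2432 × 1.3 = 2335.1162 kcal/day.
Protein energy = 25% × 2335.1162 = 583.779 kcal.
Protein = 583.779 ÷ 4 kcal/g = 145.9448 g.

146 g/day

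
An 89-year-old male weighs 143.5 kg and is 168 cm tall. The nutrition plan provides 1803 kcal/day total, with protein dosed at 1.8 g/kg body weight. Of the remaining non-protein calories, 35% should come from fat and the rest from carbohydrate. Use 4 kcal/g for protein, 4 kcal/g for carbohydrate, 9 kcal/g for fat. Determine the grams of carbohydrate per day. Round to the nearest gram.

125 g/day

Protein = 1.8 × 143.5 = 258.3 g → 258.3 × 4 = 1033.2 kcal.
Non-protein calories = 1803 − 1033.2 = 769.8 kcal.
Fat: 35% × 769.8 = 269.43 kcal; carbohydrate: 500.37 kcal.
Carbohydrate: 500.37 kcal ÷ 4 kcal/g = 125.0925 g.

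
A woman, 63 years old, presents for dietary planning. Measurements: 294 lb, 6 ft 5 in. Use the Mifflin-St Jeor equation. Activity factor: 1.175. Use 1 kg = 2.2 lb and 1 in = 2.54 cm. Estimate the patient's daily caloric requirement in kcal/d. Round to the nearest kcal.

Convert to metric: weight = 294 ÷ 2.2 = 133.6364 kg; height = (6×12 + 5) × 2.54 = 77 × 2.54 = 195.58 cm.
Mifflin-St Jeor (female): BMR = 10(133.6364) + 6.25(195.58) − 5(63) − 161 = 1336.3636 + 1222.375 − 315 − 161 = 2082.7386 kcal/day.
TEE = BMR × activity factor = 2082.7386 × 1.175 = 2447.2179 kcal/day.

2447 kcal/d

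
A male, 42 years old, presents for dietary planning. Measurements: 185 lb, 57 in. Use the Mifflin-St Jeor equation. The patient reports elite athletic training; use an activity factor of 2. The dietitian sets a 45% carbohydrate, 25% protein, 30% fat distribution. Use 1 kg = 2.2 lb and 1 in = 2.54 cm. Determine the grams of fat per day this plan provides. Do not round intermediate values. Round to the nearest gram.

Convert to metric: weight = 185 ÷ 2.2 = 84.0909 kg; height = 57 × 2.54 = 144.78 cm.
Mifflin-St Jeor (male): BMR = 10(84.0909) + 6.25(144.78) − 5(42) + 5 = 840.9091 + 904.875 − 210 + 5 = 1540.7841 kcal/day.
TEE = 1540.7841 × 2 = 3081.5682 kcal/day.
Fat energy = 30% × 3081.5682 = 924.4705 kcal.
Fat = 924.4705 ÷ 9 kcal/g = 102.7189 g.

103 g/day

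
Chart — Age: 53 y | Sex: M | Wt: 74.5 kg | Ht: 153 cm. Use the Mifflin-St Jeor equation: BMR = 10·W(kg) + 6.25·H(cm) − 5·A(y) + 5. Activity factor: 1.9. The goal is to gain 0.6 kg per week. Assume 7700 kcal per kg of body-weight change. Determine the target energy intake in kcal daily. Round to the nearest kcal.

Mifflin-St Jeor (male): BMR = 10(74.5) + 6.25(153) − 5(53) + 5 = 745 + 956.25 − 265 + 5 = 1441.25 kcal/day.
TEE = 1441.25 × 1.9 = 2738.375 kcal/day.
Required daily surplus = 0.6 × 7700 ÷ 7 = 660 kcal/day.
Target intake = 2738.375 + 660 = 3398.375 kcal/day.

3398 kcal daily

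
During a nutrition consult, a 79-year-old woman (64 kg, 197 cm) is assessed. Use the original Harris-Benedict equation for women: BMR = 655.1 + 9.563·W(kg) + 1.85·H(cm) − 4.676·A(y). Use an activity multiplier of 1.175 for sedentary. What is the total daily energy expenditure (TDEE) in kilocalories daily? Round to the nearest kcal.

1483 kilocalories daily

Harris-Benedict: BMR = 655.1 + 9.563(64) + 1.85(197) − 4.676(79) = 1262.178 kcal/day.
TEE = BMR × activity factor = 1262.178 × 1.175 = 1483.0592 kcal/day.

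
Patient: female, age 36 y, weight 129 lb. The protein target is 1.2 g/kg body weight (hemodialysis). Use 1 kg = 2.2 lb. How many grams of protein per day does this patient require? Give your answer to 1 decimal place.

Weight in kg = 129 ÷ 2.2 = 58.6364 kg.
Protein = 1.2 g/kg × 58.6364 kg = 70.3636 g/day.

70.4 g/day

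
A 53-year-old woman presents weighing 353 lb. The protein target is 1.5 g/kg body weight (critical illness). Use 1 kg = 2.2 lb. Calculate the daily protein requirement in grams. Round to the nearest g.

241 g/day

Weight in kg = 353 ÷ 2.2 = 160.4545 kg.
Protein = 1.5 g/kg × 160.4545 kg = 240.6818 g/day.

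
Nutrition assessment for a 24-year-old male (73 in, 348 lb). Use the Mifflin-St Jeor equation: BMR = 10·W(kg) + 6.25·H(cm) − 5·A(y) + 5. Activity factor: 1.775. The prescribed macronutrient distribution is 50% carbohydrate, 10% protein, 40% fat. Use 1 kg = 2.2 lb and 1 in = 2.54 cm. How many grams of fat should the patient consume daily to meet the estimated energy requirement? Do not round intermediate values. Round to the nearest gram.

207 g/day

Convert to metric: weight = 348 ÷ 2.2 = 158.1818 kg; height = 73 × 2.54 = 185.42 cm.
Mifflin-St Jeor (male): BMR = 10(158.1818) + 6.25(185.42) − 5(24) + 5 = 1581.8182 + 1158.875 − 120 + 5 = 2625.6932 kcal/day.
TEE = 2625.6932 × 1.775 = 4660.6054 kcal/day.
Fat energy = 40% × 4660.6054 = 1864.2422 kcal.
Fat = 1864.2422 ÷ 9 kcal/g = 207.138 g.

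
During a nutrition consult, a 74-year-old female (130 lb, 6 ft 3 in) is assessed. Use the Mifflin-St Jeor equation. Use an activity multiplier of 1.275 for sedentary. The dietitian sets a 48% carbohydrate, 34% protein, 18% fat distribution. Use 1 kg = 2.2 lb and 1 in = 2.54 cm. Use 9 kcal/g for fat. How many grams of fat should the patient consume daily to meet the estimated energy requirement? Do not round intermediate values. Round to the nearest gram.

32 g/day

Convert to metric: weight = 130 ÷ 2.2 = 59.0909 kg; height = (6×12 + 3) × 2.54 = 75 × 2.54 = 190.5 cm.
Mifflin-St Jeor (female): BMR = 10(59.0909) + 6.25(190.5) − 5(74) − 161 = 590.9091 + 1190.625 − 370 − 161 = 1250.5341 kcal/day.
TEE = 1250.5341 × 1.275 = 1594.431 kcal/day.
Fat energy = 18% × 1594.431 = 286.9976 kcal.
Fat = 286.9976 ÷ 9 kcal/g = 31.8886 g.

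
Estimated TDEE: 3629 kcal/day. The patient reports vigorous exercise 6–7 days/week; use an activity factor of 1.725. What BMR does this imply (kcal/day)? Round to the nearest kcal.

2104 kcal/day

BMR = TEE ÷ activity factor = 3629 ÷ 1.725 = 2103.7681 kcal/day.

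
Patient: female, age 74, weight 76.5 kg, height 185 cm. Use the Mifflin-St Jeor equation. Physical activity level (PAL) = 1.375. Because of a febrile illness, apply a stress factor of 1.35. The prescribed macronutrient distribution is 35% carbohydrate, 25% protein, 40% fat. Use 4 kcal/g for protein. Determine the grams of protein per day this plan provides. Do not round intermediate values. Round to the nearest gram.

Mifflin-St Jeor (female): BMR = 10(76.5) + 6.25(185) − 5(74) − 161 = 765 + 1156.25 − 370 − 161 = 1390.25 kcal/day.
TEE = 1390.25 × 1.375 = 1911.5938 kcal/day.
With stress factor 1.35: 1911.5938 × 1.35 = 2580.6516 kcal/day.
Protein energy = 25% × 2580.6516 = 645.1629 kcal.
Protein = 645.1629 ÷ 4 kcal/g = 161.2907 g.

161 g/day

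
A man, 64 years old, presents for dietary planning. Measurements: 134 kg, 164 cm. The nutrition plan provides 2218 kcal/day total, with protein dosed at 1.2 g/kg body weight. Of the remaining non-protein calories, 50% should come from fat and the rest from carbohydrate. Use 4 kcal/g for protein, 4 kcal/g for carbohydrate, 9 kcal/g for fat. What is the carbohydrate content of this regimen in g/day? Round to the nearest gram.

197 g/day

Protein = 1.2 × 134 = 160.8 g → 160.8 × 4 = 643.2 kcal.
Non-protein calories = 2218 − 643.2 = 1574.8 kcal.
Fat: 50% × 1574.8 = 787.4 kcal; carbohydrate: 787.4 kcal.
Carbohydrate: 787.4 kcal ÷ 4 kcal/g = 196.85 g.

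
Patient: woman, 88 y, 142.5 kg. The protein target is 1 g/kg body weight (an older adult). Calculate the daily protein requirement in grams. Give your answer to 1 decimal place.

Protein = 1 g/kg × 142.5 kg = 142.5 g/day.

142.5 g/day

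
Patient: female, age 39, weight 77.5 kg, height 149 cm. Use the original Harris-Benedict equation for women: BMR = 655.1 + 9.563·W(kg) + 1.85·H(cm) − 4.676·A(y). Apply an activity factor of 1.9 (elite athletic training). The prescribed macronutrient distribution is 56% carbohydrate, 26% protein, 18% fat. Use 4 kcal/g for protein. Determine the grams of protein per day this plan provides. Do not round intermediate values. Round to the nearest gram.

Harris-Benedict: BMR = 655.1 + 9.563(77.5) + 1.85(149) − 4.676(39) = 1489.5185 kcal/day.
TEE = 1489.5185 × 1.9 = 2830.0852 kcal/day.
Protein energy = 26% × 2830.0852 = 735.8221 kcal.
Protein = 735.8221 ÷ 4 kcal/g = 183.9555 g.

184 g/day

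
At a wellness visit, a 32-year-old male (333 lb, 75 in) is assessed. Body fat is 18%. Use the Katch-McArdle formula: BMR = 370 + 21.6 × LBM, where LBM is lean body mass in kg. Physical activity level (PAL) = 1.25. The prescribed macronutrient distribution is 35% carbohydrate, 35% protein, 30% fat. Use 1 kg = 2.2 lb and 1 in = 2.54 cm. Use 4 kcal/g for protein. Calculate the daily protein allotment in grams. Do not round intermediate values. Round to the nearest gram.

Convert to metric: weight = 333 ÷ 2.2 = 151.3636 kg; height = 75 × 2.54 = 190.5 cm.
LBM = 151.3636 × (1 − 0.18) = 124.1182 kg. Katch-McArdle: BMR = 370 + 21.6 × 124.1182 = 3050.9527 kcal/day.
TEE = 3050.9527 × 1.25 = 3813.6909 kcal/day.
Protein energy = 35% × 3813.6909 = 1334.7918 kcal.
Protein = 1334.7918 ÷ 4 kcal/g = 333.698 g.

334 g/day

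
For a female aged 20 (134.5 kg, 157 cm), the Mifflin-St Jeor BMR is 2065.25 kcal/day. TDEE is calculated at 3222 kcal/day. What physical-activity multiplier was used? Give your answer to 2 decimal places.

Activity factor = TEE ÷ BMR = 3222 ÷ 2065.25 = 1.56.

1.56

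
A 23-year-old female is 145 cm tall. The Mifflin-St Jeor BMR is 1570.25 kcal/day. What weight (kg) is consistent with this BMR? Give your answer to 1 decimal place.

1570.25 = 10·W + 6.25(145) − 5(23) − 161
10·W = 1570.25 − 630.25 = 940, so W = 94 kg.

94.0 kg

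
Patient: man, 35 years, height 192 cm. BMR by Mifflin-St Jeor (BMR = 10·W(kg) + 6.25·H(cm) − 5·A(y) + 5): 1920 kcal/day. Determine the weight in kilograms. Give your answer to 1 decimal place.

1920 = 10·W + 6.25(192) − 5(35) + 5
10·W = 1920 − 1030 = 890, so W = 89 kg.

89.0 kg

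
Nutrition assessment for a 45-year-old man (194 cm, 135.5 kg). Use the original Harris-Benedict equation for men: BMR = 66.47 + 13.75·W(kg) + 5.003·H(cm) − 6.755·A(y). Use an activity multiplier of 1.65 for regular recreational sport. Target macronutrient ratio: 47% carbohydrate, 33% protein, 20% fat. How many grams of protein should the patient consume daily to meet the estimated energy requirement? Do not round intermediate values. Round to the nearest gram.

353 g/day

Harris-Benedict: BMR = 66.47 + 13.75(135.5) + 5.003(194) − 6.755(45) = 2596.202 kcal/day.
TEE = 2596.202 × 1.65 = 4283.7333 kcal/day.
Protein energy = 33% × 4283.7333 = 1413.632 kcal.
Protein = 1413.632 ÷ 4 kcal/g = 353.408 g.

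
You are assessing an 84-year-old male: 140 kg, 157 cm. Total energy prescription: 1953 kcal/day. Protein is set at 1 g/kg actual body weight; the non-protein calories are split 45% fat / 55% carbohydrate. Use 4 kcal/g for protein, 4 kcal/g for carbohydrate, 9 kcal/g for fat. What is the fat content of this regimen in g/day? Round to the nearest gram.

Protein = 1 × 140 = 140 g → 140 × 4 = 560 kcal.
Non-protein calories = 1953 − 560 = 1393 kcal.
Fat: 45% × 1393 = 626.85 kcal; carbohydrate: 766.15 kcal.
Fat: 626.85 kcal ÷ 9 kcal/g = 69.65 g.

70 g/day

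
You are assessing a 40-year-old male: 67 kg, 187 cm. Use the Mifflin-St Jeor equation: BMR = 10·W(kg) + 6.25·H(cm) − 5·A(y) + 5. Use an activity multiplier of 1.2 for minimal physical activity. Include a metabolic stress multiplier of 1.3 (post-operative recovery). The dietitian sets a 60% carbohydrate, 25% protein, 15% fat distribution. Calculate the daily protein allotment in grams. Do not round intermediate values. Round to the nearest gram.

Mifflin-St Jeor (male): BMR = 10(67) + 6.25(187) − 5(40) + 5 = 670 + 1168.75 − 200 + 5 = 1643.75 kcal/day.
TEE = 1643.75 × 1.2 = 1972.5 kcal/day.
With stress factor 1.3: 1972.5 × 1.3 = 2564.25 kcal/day.
Protein energy = 25% × 2564.25 = 641.0625 kcal.
Protein = 641.0625 ÷ 4 kcal/g = 160.2656 g.

160 g/day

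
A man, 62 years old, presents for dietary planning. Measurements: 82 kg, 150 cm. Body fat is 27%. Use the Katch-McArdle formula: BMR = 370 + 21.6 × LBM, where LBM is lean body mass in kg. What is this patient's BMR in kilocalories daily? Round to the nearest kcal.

1663 kilocalories daily

LBM = 82 × (1 − 0.27) = 59.86 kg. Katch-McArdle: BMR = 370 + 21.6 × 59.86 = 1662.976 kcal/day.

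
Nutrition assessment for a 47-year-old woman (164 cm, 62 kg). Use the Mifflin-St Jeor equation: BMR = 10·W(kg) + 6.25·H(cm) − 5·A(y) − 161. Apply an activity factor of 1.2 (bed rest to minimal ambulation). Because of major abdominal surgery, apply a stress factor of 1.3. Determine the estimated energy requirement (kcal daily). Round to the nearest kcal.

1948 kcal daily

Mifflin-St Jeor (female): BMR = 10(62) + 6.25(164) − 5(47) − 161 = 620 + 1025 − 235 − 161 = 1249 kcal/day.
TEE = BMR × activity factor = 1249 × 1.2 = 1498.8 kcal/day.
Apply stress factor: 1498.8 × 1.3 = 1948.44 kcal/day.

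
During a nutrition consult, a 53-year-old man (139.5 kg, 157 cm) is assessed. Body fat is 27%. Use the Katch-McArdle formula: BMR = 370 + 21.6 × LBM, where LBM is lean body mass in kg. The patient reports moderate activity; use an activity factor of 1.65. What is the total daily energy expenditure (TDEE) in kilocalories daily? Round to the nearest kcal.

LBM = 139.5 × (1 − 0.27) = 101.835 kg. Katch-McArdle: BMR = 370 + 21.6 × 101.835 = 2569.636 kcal/day.
TEE = BMR × activity factor = 2569.636 × 1.65 = 4239.8994 kcal/day.

4240 kilocalories daily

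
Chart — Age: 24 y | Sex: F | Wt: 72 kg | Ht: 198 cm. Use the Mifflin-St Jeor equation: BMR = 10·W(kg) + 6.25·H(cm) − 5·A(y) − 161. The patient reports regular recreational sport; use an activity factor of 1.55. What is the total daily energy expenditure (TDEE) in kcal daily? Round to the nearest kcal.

2599 kcal daily

Mifflin-St Jeor (female): BMR = 10(72) + 6.25(198) − 5(24) − 161 = 720 + 1237.5 − 120 − 161 = 1676.5 kcal/day.
TEE = BMR × activity factor = 1676.5 × 1.55 = 2598.575 kcal/day.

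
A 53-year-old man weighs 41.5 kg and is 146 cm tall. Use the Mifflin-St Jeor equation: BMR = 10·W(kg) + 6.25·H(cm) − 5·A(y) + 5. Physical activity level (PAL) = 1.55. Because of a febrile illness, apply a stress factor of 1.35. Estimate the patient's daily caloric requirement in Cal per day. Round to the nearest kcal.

Mifflin-St Jeor (male): BMR = 10(41.5) + 6.25(146) − 5(53) + 5 = 415 + 912.5 − 265 + 5 = 1067.5 kcal/day.
TEE = BMR × activity factor = 1067.5 × 1.55 = 1654.625 kcal/day.
Apply stress factor: 1654.625 × 1.35 = 2233.7438 kcal/day.

2234 Cal per day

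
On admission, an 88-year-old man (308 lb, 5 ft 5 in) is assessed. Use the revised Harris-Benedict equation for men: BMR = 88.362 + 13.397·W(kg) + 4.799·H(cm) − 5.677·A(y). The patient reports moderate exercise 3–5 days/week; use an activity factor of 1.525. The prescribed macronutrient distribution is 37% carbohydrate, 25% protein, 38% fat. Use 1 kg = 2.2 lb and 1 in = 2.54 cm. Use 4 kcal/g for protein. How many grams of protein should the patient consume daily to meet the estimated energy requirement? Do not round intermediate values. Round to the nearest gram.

215 g/day

Convert to metric: weight = 308 ÷ 2.2 = 140 kg; height = (5×12 + 5) × 2.54 = 65 × 2.54 = 165.1 cm.
Harris-Benedict: BMR = 88.362 + 13.397(140) + 4.799(165.1) − 5.677(88) = 2256.6809 kcal/day.
TEE = 2256.6809 × 1.525 = 3441.4384 kcal/day.
Protein energy = 25% × 3441.4384 = 860.3596 kcal.
Protein = 860.3596 ÷ 4 kcal/g = 215.0899 g.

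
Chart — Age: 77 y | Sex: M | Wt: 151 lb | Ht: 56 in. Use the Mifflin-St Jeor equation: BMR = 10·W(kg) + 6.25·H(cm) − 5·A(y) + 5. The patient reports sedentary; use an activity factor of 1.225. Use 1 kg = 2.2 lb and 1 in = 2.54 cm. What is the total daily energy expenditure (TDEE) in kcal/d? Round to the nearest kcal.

1464 kcal/d

Convert to metric: weight = 151 ÷ 2.2 = 68.6364 kg; height = 56 × 2.54 = 142.24 cm.
Mifflin-St Jeor (male): BMR = 10(68.6364) + 6.25(142.24) − 5(77) + 5 = 686.3636 + 889 − 385 + 5 = 1195.3636 kcal/day.
TEE = BMR × activity factor = 1195.3636 × 1.225 = 1464.3205 kcal/day.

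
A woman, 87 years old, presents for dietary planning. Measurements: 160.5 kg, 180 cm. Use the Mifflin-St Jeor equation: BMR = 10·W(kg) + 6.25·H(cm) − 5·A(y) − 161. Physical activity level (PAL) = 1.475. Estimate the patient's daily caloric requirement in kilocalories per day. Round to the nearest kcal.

3148 kilocalories per day

Mifflin-St Jeor (female): BMR = 10(160.5) + 6.25(180) − 5(87) − 161 = 1605 + 1125 − 435 − 161 = 2134 kcal/day.
TEE = BMR × activity factor = 2134 × 1.475 = 3147.65 kcal/day.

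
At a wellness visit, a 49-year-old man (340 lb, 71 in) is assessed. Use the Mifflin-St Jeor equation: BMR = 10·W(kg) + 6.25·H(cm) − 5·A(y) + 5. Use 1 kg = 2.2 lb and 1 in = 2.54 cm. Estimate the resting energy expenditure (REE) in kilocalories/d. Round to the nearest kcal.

2433 kilocalories/d

Convert to metric: weight = 340 ÷ 2.2 = 154.5455 kg; height = 71 × 2.54 = 180.34 cm.
Mifflin-St Jeor (male): BMR = 10(154.5455) + 6.25(180.34) − 5(49) + 5 = 1545.4545 + 1127.125 − 245 + 5 = 2432.5795 kcal/day.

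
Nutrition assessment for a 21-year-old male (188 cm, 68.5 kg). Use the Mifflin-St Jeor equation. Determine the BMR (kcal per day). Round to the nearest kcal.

Mifflin-St Jeor (male): BMR = 10(68.5) + 6.25(188) − 5(21) + 5 = 685 + 1175 − 105 + 5 = 1760 kcal/day.

1760 kcal per day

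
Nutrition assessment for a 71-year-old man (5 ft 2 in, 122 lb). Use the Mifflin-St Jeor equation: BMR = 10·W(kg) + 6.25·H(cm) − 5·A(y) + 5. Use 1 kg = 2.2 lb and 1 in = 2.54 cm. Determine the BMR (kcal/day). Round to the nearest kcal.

Convert to metric: weight = 122 ÷ 2.2 = 55.4545 kg; height = (5×12 + 2) × 2.54 = 62 × 2.54 = 157.48 cm.
Mifflin-St Jeor (male): BMR = 10(55.4545) + 6.25(157.48) − 5(71) + 5 = 554.5455 + 984.25 − 355 + 5 = 1188.7955 kcal/day.

1189 kcal/day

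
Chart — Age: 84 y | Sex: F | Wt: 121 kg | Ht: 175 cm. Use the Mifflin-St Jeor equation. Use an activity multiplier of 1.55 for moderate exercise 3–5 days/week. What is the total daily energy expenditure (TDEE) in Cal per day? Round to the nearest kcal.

2670 Cal per day

Mifflin-St Jeor (female): BMR = 10(121) + 6.25(175) − 5(84) − 161 = 1210 + 1093.75 − 420 − 161 = 1722.75 kcal/day.
TEE = BMR × activity factor = 1722.75 × 1.55 = 2670.2625 kcal/day.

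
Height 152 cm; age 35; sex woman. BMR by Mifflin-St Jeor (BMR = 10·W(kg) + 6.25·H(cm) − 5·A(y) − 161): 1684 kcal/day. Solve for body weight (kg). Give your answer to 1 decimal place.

1684 = 10·W + 6.25(152) − 5(35) − 161
10·W = 1684 − 614 = 1070, so W = 107 kg.

107.0 kg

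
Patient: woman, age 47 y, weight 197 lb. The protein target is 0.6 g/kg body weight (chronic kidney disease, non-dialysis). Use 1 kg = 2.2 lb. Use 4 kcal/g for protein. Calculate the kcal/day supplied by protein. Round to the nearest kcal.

215 kcal/day

Weight in kg = 197 ÷ 2.2 = 89.5455 kg.
Protein = 0.6 g/kg × 89.5455 kg = 53.7273 g/day.
Protein energy = 53.7273 g × 4 kcal/g = 214.9091 kcal/day.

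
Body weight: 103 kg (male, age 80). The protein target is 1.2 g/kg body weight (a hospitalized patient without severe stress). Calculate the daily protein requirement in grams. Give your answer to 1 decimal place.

Protein = 1.2 g/kg × 103 kg = 123.6 g/day.

123.6 g/day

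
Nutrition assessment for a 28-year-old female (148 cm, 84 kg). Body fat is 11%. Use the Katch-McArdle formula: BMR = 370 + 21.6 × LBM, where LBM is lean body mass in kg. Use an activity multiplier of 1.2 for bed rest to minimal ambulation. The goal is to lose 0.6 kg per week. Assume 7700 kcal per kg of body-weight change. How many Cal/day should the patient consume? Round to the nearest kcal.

1722 Cal/day

LBM = 84 × (1 − 0.11) = 74.76 kg. Katch-McArdle: BMR = 370 + 21.6 × 74.76 = 1984.816 kcal/day.
TEE = 1984.816 × 1.2 = 2381.7792 kcal/day.
Required daily deficit = 0.6 × 7700 ÷ 7 = 660 kcal/day.
Target intake = 2381.7792 − 660 = 1721.7792 kcal/day.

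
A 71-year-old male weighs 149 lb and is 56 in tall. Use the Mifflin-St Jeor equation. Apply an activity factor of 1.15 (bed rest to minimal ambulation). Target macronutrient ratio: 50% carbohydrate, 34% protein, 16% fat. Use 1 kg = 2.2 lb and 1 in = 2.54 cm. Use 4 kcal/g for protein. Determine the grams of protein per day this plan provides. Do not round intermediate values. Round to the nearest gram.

Convert to metric: weight = 149 ÷ 2.2 = 67.7273 kg; height = 56 × 2.54 = 142.24 cm.
Mifflin-St Jeor (male): BMR = 10(67.7273) + 6.25(142.24) − 5(71) + 5 = 677.2727 + 889 − 355 + 5 = 1216.2727 kcal/day.
TEE = 1216.2727 × 1.15 = 1398.7136 kcal/day.
Protein energy = 34% × 1398.7136 = 475.5626 kcal.
Protein = 475.5626 ÷ 4 kcal/g = 118.8907 g.

119 g/day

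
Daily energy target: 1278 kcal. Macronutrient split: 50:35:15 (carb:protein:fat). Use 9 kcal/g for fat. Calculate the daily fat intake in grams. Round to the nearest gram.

Fat energy = 15% × 1278 = 191.7 kcal.
At 9 kcal/g: 191.7 ÷ 9 = 21.3 g.

21 g/day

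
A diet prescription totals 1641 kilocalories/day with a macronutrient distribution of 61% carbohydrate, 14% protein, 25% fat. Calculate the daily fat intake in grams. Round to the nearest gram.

Fat energy = 25% × 1641 = 410.25 kcal.
At 9 kcal/g: 410.25 ÷ 9 = 45.5833 g.

46 g/day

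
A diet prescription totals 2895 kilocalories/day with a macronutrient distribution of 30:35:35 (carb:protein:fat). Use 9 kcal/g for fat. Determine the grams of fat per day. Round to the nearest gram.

113 g/day

Fat energy = 35% × 2895 = 1013.25 kcal.
At 9 kcal/g: 1013.25 ÷ 9 = 112.5833 g.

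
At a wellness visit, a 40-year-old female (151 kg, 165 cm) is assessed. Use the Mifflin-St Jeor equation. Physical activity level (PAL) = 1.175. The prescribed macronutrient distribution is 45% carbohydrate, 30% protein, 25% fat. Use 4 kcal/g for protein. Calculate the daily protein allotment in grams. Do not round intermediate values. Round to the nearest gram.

Mifflin-St Jeor (female): BMR = 10(151) + 6.25(165) − 5(40) − 161 = 1510 + 1031.25 − 200 − 161 = 2180.25 kcal/day.
TEE = 2180.25 × 1.175 = 2561.7938 kcal/day.
Protein energy = 30% × 2561.7938 = 768.5381 kcal.
Protein = 768.5381 ÷ 4 kcal/g = 192.1345 g.

192 g/day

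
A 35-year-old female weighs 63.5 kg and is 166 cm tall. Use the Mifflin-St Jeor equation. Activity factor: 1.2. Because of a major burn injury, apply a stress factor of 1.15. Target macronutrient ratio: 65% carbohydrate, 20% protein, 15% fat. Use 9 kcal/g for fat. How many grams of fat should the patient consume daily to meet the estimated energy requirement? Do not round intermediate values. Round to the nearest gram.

Mifflin-St Jeor (female): BMR = 10(63.5) + 6.25(166) − 5(35) − 161 = 635 + 1037.5 − 175 − 161 = 1336.5 kcal/day.
TEE = 1336.5 × 1.2 = 1603.8 kcal/day.
With stress factor 1.15: 1603.8 × 1.15 = 1844.37 kcal/day.
Fat energy = 15% × 1844.37 = 276.6555 kcal.
Fat = 276.6555 ÷ 9 kcal/g = 30.7395 g.

31 g/day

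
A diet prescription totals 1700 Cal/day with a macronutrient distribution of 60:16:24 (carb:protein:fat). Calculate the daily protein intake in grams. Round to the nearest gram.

Protein energy = 16% × 1700 = 272 kcal.
At 4 kcal/g: 272 ÷ 4 = 68 g.

68 g/day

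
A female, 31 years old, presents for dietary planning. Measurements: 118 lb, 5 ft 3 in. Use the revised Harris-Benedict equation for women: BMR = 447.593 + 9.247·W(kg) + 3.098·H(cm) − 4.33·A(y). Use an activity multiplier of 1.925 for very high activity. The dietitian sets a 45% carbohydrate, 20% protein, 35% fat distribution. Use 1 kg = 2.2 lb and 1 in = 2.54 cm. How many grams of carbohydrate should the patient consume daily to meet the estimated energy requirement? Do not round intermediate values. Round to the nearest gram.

Convert to metric: weight = 118 ÷ 2.2 = 53.6364 kg; height = (5×12 + 3) × 2.54 = 63 × 2.54 = 160.02 cm.
Harris-Benedict: BMR = 447.593 + 9.247(53.6364) + 3.098(160.02) − 4.33(31) = 1305.0804 kcal/day.
TEE = 1305.0804 × 1.925 = 2512.2798 kcal/day.
Carbohydrate energy = 45% × 2512.2798 = 1130.5259 kcal.
Carbohydrate = 1130.5259 ÷ 4 kcal/g = 282.6315 g.

283 g/day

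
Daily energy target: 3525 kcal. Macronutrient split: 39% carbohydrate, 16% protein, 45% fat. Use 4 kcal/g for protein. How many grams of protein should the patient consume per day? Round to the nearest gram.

Protein energy = 16% × 3525 = 564 kcal.
At 4 kcal/g: 564 ÷ 4 = 141 g.

141 g/day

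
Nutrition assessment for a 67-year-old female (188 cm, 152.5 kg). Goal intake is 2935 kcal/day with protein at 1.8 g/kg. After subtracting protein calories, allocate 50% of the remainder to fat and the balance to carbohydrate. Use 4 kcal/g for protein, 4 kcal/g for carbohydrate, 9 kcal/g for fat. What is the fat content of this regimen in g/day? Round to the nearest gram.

102 g/day

Protein = 1.8 × 152.5 = 274.5 g → 274.5 × 4 = 1098 kcal.
Non-protein calories = 2935 − 1098 = 1837 kcal.
Fat: 50% × 1837 = 918.5 kcal; carbohydrate: 918.5 kcal.
Fat: 918.5 kcal ÷ 9 kcal/g = 102.0556 g.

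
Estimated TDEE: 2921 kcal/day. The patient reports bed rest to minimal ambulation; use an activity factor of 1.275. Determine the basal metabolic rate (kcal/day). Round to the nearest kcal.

BMR = TEE ÷ activity factor = 2921 ÷ 1.275 = 2290.9804 kcal/day.

2291 kcal/day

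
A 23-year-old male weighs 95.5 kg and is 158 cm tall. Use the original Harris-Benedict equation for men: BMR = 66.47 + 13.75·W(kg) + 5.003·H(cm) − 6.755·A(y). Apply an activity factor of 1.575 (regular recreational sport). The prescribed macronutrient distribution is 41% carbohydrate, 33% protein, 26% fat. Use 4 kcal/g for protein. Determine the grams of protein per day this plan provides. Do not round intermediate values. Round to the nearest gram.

262 g/day

Harris-Benedict: BMR = 66.47 + 13.75(95.5) + 5.003(158) − 6.755(23) = 2014.704 kcal/day.
TEE = 2014.704 × 1.575 = 3173.1588 kcal/day.
Protein energy = 33% × 3173.1588 = 1047.1424 kcal.
Protein = 1047.1424 ÷ 4 kcal/g = 261.7856 g.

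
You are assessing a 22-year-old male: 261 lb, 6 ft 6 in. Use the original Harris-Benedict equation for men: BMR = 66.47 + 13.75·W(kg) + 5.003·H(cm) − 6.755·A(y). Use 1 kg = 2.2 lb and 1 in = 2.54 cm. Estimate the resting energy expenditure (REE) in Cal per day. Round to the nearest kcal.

2540 Cal per day

Convert to metric: weight = 261 ÷ 2.2 = 118.6364 kg; height = (6×12 + 6) × 2.54 = 78 × 2.54 = 198.12 cm.
Harris-Benedict: BMR = 66.47 + 13.75(118.6364) + 5.003(198.12) − 6.755(22) = 2540.3044 kcal/day.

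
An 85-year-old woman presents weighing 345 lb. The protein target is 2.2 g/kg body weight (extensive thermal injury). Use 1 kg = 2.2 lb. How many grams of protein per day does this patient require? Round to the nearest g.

Weight in kg = 345 ÷ 2.2 = 156.8182 kg.
Protein = 2.2 g/kg × 156.8182 kg = 345 g/day.

345 g/day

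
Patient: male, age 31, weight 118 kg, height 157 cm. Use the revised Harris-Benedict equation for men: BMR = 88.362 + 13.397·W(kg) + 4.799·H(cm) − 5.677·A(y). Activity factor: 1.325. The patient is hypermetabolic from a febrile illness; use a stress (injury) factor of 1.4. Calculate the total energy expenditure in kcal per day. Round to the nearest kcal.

Harris-Benedict: BMR = 88.362 + 13.397(118) + 4.799(157) − 5.677(31) = 2246.664 kcal/day.
TEE = BMR × activity factor = 2246.664 × 1.325 = 2976.8298 kcal/day.
Apply stress factor: 2976.8298 × 1.4 = 4167.5617 kcal/day.

4168 kcal per day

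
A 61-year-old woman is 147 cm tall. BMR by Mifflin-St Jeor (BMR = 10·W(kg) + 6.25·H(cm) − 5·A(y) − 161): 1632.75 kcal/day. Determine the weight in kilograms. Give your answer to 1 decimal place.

118.0 kg

1632.75 = 10·W + 6.25(147) − 5(61) − 161
10·W = 1632.75 − 452.75 = 1180, so W = 118 kg.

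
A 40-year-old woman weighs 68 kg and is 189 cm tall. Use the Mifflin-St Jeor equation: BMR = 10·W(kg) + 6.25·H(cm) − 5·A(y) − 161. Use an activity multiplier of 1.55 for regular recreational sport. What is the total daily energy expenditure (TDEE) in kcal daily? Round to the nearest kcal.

2325 kcal daily

Mifflin-St Jeor (female): BMR = 10(68) + 6.25(189) − 5(40) − 161 = 680 + 1181.25 − 200 − 161 = 1500.25 kcal/day.
TEE = BMR × activity factor = 1500.25 × 1.55 = 2325.3875 kcal/day.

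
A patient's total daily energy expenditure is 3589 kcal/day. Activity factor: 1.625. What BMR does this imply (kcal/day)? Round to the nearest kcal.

2209 kcal/day

BMR = TEE ÷ activity factor = 3589 ÷ 1.625 = 2208.6154 kcal/day.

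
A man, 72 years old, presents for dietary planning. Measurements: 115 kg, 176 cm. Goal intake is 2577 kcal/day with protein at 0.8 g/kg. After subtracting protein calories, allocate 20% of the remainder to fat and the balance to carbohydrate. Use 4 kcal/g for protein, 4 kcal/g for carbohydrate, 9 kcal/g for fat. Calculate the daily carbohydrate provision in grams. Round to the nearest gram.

Protein = 0.8 × 115 = 92 g → 92 × 4 = 368 kcal.
Non-protein calories = 2577 − 368 = 2209 kcal.
Fat: 20% × 2209 = 441.8 kcal; carbohydrate: 1767.2 kcal.
Carbohydrate: 1767.2 kcal ÷ 4 kcal/g = 441.8 g.

442 g/day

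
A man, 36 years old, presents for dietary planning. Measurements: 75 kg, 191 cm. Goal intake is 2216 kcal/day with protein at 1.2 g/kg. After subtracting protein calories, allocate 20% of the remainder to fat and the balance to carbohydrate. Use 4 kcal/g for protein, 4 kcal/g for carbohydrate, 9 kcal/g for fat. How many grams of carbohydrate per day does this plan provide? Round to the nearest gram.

Protein = 1.2 × 75 = 90 g → 90 × 4 = 360 kcal.
Non-protein calories = 2216 − 360 = 1856 kcal.
Fat: 20% × 1856 = 371.2 kcal; carbohydrate: 1484.8 kcal.
Carbohydrate: 1484.8 kcal ÷ 4 kcal/g = 371.2 g.

371 g/day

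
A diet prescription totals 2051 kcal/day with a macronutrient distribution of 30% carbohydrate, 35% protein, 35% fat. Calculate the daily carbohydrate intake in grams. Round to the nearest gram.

154 g/day

Carbohydrate energy = 30% × 2051 = 615.3 kcal.
At 4 kcal/g: 615.3 ÷ 4 = 153.825 g.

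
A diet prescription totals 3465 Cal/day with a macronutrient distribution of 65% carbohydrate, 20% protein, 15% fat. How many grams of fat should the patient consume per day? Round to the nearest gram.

Fat energy = 15% × 3465 = 519.75 kcal.
At 9 kcal/g: 519.75 ÷ 9 = 57.75 g.

58 g/day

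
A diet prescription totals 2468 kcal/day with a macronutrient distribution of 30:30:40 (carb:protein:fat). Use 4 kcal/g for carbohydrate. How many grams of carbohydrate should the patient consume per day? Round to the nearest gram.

Carbohydrate energy = 30% × 2468 = 740.4 kcal.
At 4 kcal/g: 740.4 ÷ 4 = 185.1 g.

185 g/day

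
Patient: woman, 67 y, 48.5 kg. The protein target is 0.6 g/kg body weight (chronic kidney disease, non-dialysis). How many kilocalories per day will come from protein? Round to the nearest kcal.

116 kcal/day

Protein = 0.6 g/kg × 48.5 kg = 29.1 g/day.
Protein energy = 29.1 g × 4 kcal/g = 116.4 kcal/day.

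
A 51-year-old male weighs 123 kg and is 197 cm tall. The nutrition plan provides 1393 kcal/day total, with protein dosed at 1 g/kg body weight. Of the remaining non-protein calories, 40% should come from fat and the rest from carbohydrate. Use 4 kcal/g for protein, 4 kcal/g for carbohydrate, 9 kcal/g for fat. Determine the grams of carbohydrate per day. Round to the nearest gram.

Protein = 1 × 123 = 123 g → 123 × 4 = 492 kcal.
Non-protein calories = 1393 − 492 = 901 kcal.
Fat: 40% × 901 = 360.4 kcal; carbohydrate: 540.6 kcal.
Carbohydrate: 540.6 kcal ÷ 4 kcal/g = 135.15 g.

135 g/day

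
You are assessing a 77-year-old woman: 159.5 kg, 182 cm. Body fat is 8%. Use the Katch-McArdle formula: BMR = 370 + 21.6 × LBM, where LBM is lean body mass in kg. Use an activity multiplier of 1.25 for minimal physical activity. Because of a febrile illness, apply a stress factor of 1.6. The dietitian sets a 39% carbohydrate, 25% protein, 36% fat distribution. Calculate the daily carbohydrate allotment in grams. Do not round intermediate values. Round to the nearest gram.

690 g/day

LBM = 159.5 × (1 − 0.08) = 146.74 kg. Katch-McArdle: BMR = 370 + 21.6 × 146.74 = 3539.584 kcal/day.
TEE = 3539.584 × 1.25 = 4424.48 kcal/day.
With stress factor 1.6: 4424.48 × 1.6 = 7079.168 kcal/day.
Carbohydrate energy = 39% × 7079.168 = 2760.8755 kcal.
Carbohydrate = 2760.8755 ÷ 4 kcal/g = 690.2189 g.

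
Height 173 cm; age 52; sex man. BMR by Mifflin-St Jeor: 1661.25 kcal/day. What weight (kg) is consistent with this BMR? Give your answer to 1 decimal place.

1661.25 = 10·W + 6.25(173) − 5(52) + 5
10·W = 1661.25 − 826.25 = 835, so W = 83.5 kg.

83.5 kg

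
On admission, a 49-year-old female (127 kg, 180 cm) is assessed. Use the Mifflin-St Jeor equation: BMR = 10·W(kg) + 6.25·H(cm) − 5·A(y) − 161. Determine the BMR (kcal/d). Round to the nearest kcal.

1989 kcal/d

Mifflin-St Jeor (female): BMR = 10(127) + 6.25(180) − 5(49) − 161 = 1270 + 1125 − 245 − 161 = 1989 kcal/day.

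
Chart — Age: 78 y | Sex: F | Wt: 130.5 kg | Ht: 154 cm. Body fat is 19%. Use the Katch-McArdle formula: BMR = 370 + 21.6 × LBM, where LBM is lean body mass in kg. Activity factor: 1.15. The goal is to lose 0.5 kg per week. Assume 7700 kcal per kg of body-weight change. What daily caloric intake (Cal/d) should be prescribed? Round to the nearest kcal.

2501 Cal/d

LBM = 130.5 × (1 − 0.19) = 105.705 kg. Katch-McArdle: BMR = 370 + 21.6 × 105.705 = 2653.228 kcal/day.
TEE = 2653.228 × 1.15 = 3051.2122 kcal/day.
Required daily deficit = 0.5 × 7700 ÷ 7 = 550 kcal/day.
Target intake = 3051.2122 − 550 = 2501.2122 kcal/day.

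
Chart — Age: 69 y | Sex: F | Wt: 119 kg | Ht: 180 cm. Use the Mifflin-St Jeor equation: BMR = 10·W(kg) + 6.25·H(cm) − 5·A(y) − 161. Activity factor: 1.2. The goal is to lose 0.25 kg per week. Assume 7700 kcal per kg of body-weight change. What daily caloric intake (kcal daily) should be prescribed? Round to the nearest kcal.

Mifflin-St Jeor (female): BMR = 10(119) + 6.25(180) − 5(69) − 161 = 1190 + 1125 − 345 − 161 = 1809 kcal/day.
TEE = 1809 × 1.2 = 2170.8 kcal/day.
Required daily deficit = 0.25 × 7700 ÷ 7 = 275 kcal/day.
Target intake = 2170.8 − 275 = 1895.8 kcal/day.

1896 kcal daily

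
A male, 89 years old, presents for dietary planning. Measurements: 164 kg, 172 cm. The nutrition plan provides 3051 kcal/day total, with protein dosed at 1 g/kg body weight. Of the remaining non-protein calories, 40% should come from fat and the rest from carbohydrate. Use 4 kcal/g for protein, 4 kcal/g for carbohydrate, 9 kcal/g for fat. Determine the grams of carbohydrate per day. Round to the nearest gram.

359 g/day

Protein = 1 × 164 = 164 g → 164 × 4 = 656 kcal.
Non-protein calories = 3051 − 656 = 2395 kcal.
Fat: 40% × 2395 = 958 kcal; carbohydrate: 1437 kcal.
Carbohydrate: 1437 kcal ÷ 4 kcal/g = 359.25 g.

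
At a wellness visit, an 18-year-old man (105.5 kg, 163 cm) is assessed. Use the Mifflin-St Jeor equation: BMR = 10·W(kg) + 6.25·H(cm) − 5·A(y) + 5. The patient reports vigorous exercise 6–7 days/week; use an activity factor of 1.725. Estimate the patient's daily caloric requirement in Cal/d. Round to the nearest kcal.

3431 Cal/d

Mifflin-St Jeor (male): BMR = 10(105.5) + 6.25(163) − 5(18) + 5 = 1055 + 1018.75 − 90 + 5 = 1988.75 kcal/day.
TEE = BMR × activity factor = 1988.75 × 1.725 = 3430.5938 kcal/day.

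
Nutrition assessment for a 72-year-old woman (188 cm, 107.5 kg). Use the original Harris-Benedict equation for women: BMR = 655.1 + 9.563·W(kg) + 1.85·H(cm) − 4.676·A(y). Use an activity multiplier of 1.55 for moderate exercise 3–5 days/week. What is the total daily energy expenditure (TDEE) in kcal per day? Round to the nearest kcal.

Harris-Benedict: BMR = 655.1 + 9.563(107.5) + 1.85(188) − 4.676(72) = 1694.2505 kcal/day.
TEE = BMR × activity factor = 1694.2505 × 1.55 = 2626.0883 kcal/day.

2626 kcal per day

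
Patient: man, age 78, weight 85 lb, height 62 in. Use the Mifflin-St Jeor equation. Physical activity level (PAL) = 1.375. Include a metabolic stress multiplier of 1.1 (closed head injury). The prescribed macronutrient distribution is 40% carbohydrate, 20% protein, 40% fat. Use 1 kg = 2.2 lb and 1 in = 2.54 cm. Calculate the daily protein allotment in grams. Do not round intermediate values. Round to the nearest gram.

75 g/day

Convert to metric: weight = 85 ÷ 2.2 = 38.6364 kg; height = 62 × 2.54 = 157.48 cm.
Mifflin-St Jeor (male): BMR = 10(38.6364) + 6.25(157.48) − 5(78) + 5 = 386.3636 + 984.25 − 390 + 5 = 985.6136 kcal/day.
TEE = 985.6136 × 1.375 = 1355.2188 kcal/day.
With stress factor 1.1: 1355.2188 × 1.1 = 1490.7406 kcal/day.
Protein energy = 20% × 1490.7406 = 298.1481 kcal.
Protein = 298.1481 ÷ 4 kcal/g = 74.537 g.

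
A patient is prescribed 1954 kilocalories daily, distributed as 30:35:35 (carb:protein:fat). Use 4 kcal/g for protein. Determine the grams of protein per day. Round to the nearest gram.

Protein energy = 35% × 1954 = 683.9 kcal.
At 4 kcal/g: 683.9 ÷ 4 = 170.975 g.

171 g/day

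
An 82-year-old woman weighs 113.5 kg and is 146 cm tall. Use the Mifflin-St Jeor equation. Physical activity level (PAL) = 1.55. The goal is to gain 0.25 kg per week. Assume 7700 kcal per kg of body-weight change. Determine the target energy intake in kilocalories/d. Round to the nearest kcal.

Mifflin-St Jeor (female): BMR = 10(113.5) + 6.25(146) − 5(82) − 161 = 1135 + 912.5 − 410 − 161 = 1476.5 kcal/day.
TEE = 1476.5 × 1.55 = 2288.575 kcal/day.
Required daily surplus = 0.25 × 7700 ÷ 7 = 275 kcal/day.
Target intake = 2288.575 + 275 = 2563.575 kcal/day.

2564 kilocalories/d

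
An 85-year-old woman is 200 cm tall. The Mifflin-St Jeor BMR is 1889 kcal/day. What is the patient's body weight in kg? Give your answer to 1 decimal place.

122.5 kg

1889 = 10·W + 6.25(200) − 5(85) − 161
10·W = 1889 − 664 = 1225, so W = 122.5 kg.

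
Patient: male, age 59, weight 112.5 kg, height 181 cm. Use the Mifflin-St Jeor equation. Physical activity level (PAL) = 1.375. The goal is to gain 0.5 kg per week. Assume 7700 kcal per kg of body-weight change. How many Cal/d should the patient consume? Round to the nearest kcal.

3254 Cal/d

Mifflin-St Jeor (male): BMR = 10(112.5) + 6.25(181) − 5(59) + 5 = 1125 + 1131.25 − 295 + 5 = 1966.25 kcal/day.
TEE = 1966.25 × 1.375 = 2703.5938 kcal/day.
Required daily surplus = 0.5 × 7700 ÷ 7 = 550 kcal/day.
Target intake = 2703.5938 + 550 = 3253.5938 kcal/day.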